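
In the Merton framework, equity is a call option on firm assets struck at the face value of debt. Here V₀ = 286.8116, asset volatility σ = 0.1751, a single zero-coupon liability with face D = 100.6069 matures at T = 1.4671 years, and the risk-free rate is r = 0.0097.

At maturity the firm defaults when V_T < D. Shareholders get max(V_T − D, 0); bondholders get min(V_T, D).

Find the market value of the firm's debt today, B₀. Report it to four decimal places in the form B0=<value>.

d₁ = [ln(V₀/D) + (r + σ²/2)T] / (σ√T)
   = [ln(286.8116/100.6069) + (0.0097 + 0.5·0.1751²)·1.4671] / (0.1751·√1.4671)
   = [1.047605 + 0.036722] / 0.212088 = 5.112625
d₂ = d₁ − σ√T = 5.112625 − 0.212088 = 4.900537
N(d₁) = 1.000000,  N(d₂) = 1.000000,  e^(−rT) = 0.985870
E₀ = V₀·N(d₁) − D·e^(−rT)·N(d₂)
   = 286.8116·1.000000 − 100.6069·0.985870·1.000000 = 187.626286
B₀ = V₀ − E₀ = 286.8116 − 187.626286 = 99.185314

B0=99.1853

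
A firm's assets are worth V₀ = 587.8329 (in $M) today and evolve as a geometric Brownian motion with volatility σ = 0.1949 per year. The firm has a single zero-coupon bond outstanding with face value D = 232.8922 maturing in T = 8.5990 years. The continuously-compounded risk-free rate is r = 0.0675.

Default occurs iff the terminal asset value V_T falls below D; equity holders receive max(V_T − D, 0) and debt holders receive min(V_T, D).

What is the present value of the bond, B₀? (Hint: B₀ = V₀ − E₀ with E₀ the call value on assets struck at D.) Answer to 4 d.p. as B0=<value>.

B0=130.1399

d₁ = [ln(V₀/D) + (r + σ²/2)T] / (σ√T)
   = [ln(587.8329/232.8922) + (0.0675 + 0.5·0.1949²)·8.5990] / (0.1949·√8.5990)
   = [0.925867 + 0.743753] / 0.571526 = 2.921339
d₂ = d₁ − σ√T = 2.921339 − 0.571526 = 2.349813
N(d₁) = 0.998257,  N(d₂) = 0.990609,  e^(−rT) = 0.559656
E₀ = V₀·N(d₁) − D·e^(−rT)·N(d₂)
   = 587.8329·0.998257 − 232.8922·0.559656·0.990609 = 457.693007
B₀ = V₀ − E₀ = 587.8329 − 457.693007 = 130.139893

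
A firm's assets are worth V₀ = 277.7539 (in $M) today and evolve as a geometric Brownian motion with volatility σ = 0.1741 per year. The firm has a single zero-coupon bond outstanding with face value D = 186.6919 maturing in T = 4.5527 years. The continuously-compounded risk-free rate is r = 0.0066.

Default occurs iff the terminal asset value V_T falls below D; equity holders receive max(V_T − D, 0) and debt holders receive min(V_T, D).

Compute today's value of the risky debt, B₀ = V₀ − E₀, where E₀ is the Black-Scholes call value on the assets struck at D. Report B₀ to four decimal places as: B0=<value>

d₁ = [ln(V₀/D) + (r + σ²/2)T] / (σ√T)
   = [ln(277.7539/186.6919) + (0.0066 + 0.5·0.1741²)·4.5527] / (0.1741·√4.5527)
   = [0.397276 + 0.099046] / 0.371478 = 1.336072
d₂ = d₁ − σ√T = 1.336072 − 0.371478 = 0.964594
N(d₁) = 0.909237,  N(d₂) = 0.832626,  e^(−rT) = 0.970399
E₀ = V₀·N(d₁) − D·e^(−rT)·N(d₂)
   = 277.7539·0.909237 − 186.6919·0.970399·0.832626 = 101.700948
B₀ = V₀ − E₀ = 277.7539 − 101.700948 = 176.052952

B0=176.0530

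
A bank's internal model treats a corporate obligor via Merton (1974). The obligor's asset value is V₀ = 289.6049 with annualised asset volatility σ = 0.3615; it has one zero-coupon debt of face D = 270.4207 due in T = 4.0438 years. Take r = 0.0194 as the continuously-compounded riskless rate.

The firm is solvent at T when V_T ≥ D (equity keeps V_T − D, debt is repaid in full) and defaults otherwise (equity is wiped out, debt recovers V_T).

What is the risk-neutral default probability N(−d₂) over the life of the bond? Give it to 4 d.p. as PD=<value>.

d₁ = [ln(V₀/D) + (r + σ²/2)T] / (σ√T)
   = [ln(289.6049/270.4207) + (0.0194 + 0.5·0.3615²)·4.0438] / (0.3615·√4.0438)
   = [0.068539 + 0.342676] / 0.726948 = 0.565673
d₂ = d₁ − σ√T = 0.565673 − 0.726948 = -0.161274
risk-neutral PD = N(−d₂) = N(0.161274) = 0.564061

PD=0.5641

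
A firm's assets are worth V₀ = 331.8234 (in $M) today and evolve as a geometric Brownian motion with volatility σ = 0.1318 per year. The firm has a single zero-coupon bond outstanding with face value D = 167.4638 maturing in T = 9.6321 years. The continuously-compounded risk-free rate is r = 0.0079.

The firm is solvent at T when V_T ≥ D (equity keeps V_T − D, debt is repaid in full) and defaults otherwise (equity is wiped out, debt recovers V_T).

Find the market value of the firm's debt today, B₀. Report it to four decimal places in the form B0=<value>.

d₁ = [ln(V₀/D) + (r + σ²/2)T] / (σ√T)
   = [ln(331.8234/167.4638) + (0.0079 + 0.5·0.1318²)·9.6321] / (0.1318·√9.6321)
   = [0.683836 + 0.159754] / 0.409050 = 2.062318
d₂ = d₁ − σ√T = 2.062318 − 0.409050 = 1.653268
N(d₁) = 0.980411,  N(d₂) = 0.950862,  e^(−rT) = 0.926729
E₀ = V₀·N(d₁) − D·e^(−rT)·N(d₂)
   = 331.8234·0.980411 − 167.4638·0.926729·0.950862 = 177.755684
B₀ = V₀ − E₀ = 331.8234 − 177.755684 = 154.067716

B0=154.0677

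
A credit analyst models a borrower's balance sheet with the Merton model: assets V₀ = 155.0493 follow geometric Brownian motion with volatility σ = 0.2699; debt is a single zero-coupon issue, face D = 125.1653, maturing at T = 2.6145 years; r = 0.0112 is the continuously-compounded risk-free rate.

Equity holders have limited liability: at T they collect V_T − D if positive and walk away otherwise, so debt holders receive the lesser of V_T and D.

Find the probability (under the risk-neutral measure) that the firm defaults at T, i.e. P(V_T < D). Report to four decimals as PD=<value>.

d₁ = [ln(V₀/D) + (r + σ²/2)T] / (σ√T)
   = [ln(155.0493/125.1653) + (0.0112 + 0.5·0.2699²)·2.6145] / (0.2699·√2.6145)
   = [0.214108 + 0.124510] / 0.436413 = 0.775913
d₂ = d₁ − σ√T = 0.775913 − 0.436413 = 0.339501
risk-neutral PD = N(−d₂) = N(-0.339501) = 0.367116

PD=0.3671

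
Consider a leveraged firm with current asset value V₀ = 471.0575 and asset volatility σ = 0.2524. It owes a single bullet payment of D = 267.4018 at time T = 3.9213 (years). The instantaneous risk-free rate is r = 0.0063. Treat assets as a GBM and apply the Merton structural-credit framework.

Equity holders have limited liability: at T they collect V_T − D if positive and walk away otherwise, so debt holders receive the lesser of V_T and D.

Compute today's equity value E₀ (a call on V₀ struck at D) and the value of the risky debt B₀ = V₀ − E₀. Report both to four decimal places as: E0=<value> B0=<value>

d₁ = [ln(V₀/D) + (r + σ²/2)T] / (σ√T)
   = [ln(471.0575/267.4018) + (0.0063 + 0.5·0.2524²)·3.9213] / (0.2524·√3.9213)
   = [0.566228 + 0.149609] / 0.499809 = 1.432219
d₂ = d₁ − σ√T = 1.432219 − 0.499809 = 0.932410
N(d₁) = 0.923959,  N(d₂) = 0.824438,  e^(−rT) = 0.975598
E₀ = V₀·N(d₁) − D·e^(−rT)·N(d₂)
   = 471.0575·0.923959 − 267.4018·0.975598·0.824438 = 220.161394
B₀ = V₀ − E₀ = 471.0575 − 220.161394 = 250.896106

E0=220.1614 B0=250.8961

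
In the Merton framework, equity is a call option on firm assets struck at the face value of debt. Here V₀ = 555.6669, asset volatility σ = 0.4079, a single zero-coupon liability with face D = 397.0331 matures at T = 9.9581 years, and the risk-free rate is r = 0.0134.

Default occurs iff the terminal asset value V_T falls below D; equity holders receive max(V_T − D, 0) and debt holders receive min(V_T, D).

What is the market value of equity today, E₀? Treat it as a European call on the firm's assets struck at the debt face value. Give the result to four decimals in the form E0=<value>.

d₁ = [ln(V₀/D) + (r + σ²/2)T] / (σ√T)
   = [ln(555.6669/397.0331) + (0.0134 + 0.5·0.4079²)·9.9581] / (0.4079·√9.9581)
   = [0.336149 + 0.961865] / 1.287188 = 1.008411
d₂ = d₁ − σ√T = 1.008411 − 1.287188 = -0.278777
N(d₁) = 0.843371,  N(d₂) = 0.390208,  e^(−rT) = 0.875081
E₀ = V₀·N(d₁) − D·e^(−rT)·N(d₂)
   = 555.6669·0.843371 − 397.0331·0.875081·0.390208 = 333.061172

E0=333.0612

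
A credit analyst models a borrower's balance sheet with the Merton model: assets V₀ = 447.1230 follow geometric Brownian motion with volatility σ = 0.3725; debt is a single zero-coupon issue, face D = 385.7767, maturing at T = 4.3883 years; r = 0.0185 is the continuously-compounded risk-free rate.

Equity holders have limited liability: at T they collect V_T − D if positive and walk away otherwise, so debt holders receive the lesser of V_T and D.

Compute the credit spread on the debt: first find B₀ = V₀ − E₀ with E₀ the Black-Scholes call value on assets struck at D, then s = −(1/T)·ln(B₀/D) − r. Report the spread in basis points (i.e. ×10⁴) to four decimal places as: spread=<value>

spread=589.3739

d₁ = [ln(V₀/D) + (r + σ²/2)T] / (σ√T)
   = [ln(447.1230/385.7767) + (0.0185 + 0.5·0.3725²)·4.3883] / (0.3725·√4.3883)
   = [0.147575 + 0.385636] / 0.780323 = 0.683320
d₂ = d₁ − σ√T = 0.683320 − 0.780323 = -0.097003
N(d₁) = 0.752798,  N(d₂) = 0.461362,  e^(−rT) = 0.922024
E₀ = V₀·N(d₁) − D·e^(−rT)·N(d₂)
   = 447.1230·0.752798 − 385.7767·0.922024·0.461362 = 172.488749
B₀ = V₀ − E₀ = 447.1230 − 172.488749 = 274.634251
spread = −(1/T)·ln(B₀/D) − r = −(1/4.3883)·ln(274.634251/385.7767) − 0.0185 = 0.05893739
in basis points: 0.05893739 × 10⁴ = 589.3739 bp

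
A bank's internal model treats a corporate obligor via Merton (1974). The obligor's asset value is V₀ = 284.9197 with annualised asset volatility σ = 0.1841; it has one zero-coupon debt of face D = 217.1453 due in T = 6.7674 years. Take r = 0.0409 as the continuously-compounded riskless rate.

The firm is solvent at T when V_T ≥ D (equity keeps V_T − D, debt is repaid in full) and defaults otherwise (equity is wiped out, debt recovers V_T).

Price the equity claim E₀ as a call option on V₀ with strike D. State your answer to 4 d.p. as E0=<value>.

E0=126.6595

d₁ = [ln(V₀/D) + (r + σ²/2)T] / (σ√T)
   = [ln(284.9197/217.1453) + (0.0409 + 0.5·0.1841²)·6.7674] / (0.1841·√6.7674)
   = [0.271641 + 0.391470] / 0.478922 = 1.384590
d₂ = d₁ − σ√T = 1.384590 − 0.478922 = 0.905668
N(d₁) = 0.916911,  N(d₂) = 0.817444,  e^(−rT) = 0.758216
E₀ = V₀·N(d₁) − D·e^(−rT)·N(d₂)
   = 284.9197·0.916911 − 217.1453·0.758216·0.817444 = 126.659481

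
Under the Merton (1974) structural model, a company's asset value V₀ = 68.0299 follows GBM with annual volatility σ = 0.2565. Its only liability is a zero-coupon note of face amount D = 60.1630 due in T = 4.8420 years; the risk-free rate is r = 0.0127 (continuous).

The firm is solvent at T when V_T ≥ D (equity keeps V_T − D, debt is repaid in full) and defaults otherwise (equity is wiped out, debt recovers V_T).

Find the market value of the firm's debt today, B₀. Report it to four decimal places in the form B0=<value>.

B0=47.7473

d₁ = [ln(V₀/D) + (r + σ²/2)T] / (σ√T)
   = [ln(68.0299/60.1630) + (0.0127 + 0.5·0.2565²)·4.8420] / (0.2565·√4.8420)
   = [0.122890 + 0.220776] / 0.564417 = 0.608888
d₂ = d₁ − σ√T = 0.608888 − 0.564417 = 0.044471
N(d₁) = 0.728700,  N(d₂) = 0.517735,  e^(−rT) = 0.940359
E₀ = V₀·N(d₁) − D·e^(−rT)·N(d₂)
   = 68.0299·0.728700 − 60.1630·0.940359·0.517735 = 20.282626
B₀ = V₀ − E₀ = 68.0299 − 20.282626 = 47.747274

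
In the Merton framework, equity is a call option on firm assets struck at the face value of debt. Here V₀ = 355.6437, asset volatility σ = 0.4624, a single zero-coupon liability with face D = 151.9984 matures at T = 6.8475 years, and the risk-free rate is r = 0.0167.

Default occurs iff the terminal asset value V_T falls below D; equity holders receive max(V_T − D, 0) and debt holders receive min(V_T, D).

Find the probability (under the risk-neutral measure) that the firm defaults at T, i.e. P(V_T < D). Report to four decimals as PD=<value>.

d₁ = [ln(V₀/D) + (r + σ²/2)T] / (σ√T)
   = [ln(355.6437/151.9984) + (0.0167 + 0.5·0.4624²)·6.8475] / (0.4624·√6.8475)
   = [0.850059 + 0.846398] / 1.209996 = 1.402036
d₂ = d₁ − σ√T = 1.402036 − 1.209996 = 0.192040
risk-neutral PD = N(−d₂) = N(-0.192040) = 0.423855

PD=0.4239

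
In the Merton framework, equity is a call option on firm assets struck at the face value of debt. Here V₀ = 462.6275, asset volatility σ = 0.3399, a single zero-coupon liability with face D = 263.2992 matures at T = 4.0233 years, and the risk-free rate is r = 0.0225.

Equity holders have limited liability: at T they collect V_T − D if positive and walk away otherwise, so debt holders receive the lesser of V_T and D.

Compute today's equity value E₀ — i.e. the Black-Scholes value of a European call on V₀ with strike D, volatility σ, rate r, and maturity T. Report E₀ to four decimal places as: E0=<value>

d₁ = [ln(V₀/D) + (r + σ²/2)T] / (σ√T)
   = [ln(462.6275/263.2992) + (0.0225 + 0.5·0.3399²)·4.0233] / (0.3399·√4.0233)
   = [0.563631 + 0.322934] / 0.681777 = 1.300374
d₂ = d₁ − σ√T = 1.300374 − 0.681777 = 0.618597
N(d₁) = 0.903264,  N(d₂) = 0.731909,  e^(−rT) = 0.913452
E₀ = V₀·N(d₁) − D·e^(−rT)·N(d₂)
   = 462.6275·0.903264 − 263.2992·0.913452·0.731909 = 241.842233

E0=241.8422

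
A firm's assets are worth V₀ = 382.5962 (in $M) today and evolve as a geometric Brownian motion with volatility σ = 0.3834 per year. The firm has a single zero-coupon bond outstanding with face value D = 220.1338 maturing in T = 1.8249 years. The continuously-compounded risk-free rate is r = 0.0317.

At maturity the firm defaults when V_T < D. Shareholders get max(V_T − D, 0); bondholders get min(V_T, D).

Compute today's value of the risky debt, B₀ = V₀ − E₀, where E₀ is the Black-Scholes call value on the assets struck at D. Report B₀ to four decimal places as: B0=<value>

B0=199.3973

d₁ = [ln(V₀/D) + (r + σ²/2)T] / (σ√T)
   = [ln(382.5962/220.1338) + (0.0317 + 0.5·0.3834²)·1.8249] / (0.3834·√1.8249)
   = [0.552745 + 0.191975] / 0.517931 = 1.437876
d₂ = d₁ − σ√T = 1.437876 − 0.517931 = 0.919945
N(d₁) = 0.924765,  N(d₂) = 0.821199,  e^(−rT) = 0.943792
E₀ = V₀·N(d₁) − D·e^(−rT)·N(d₂)
   = 382.5962·0.924765 − 220.1338·0.943792·0.821199 = 183.198896
B₀ = V₀ − E₀ = 382.5962 − 183.198896 = 199.397304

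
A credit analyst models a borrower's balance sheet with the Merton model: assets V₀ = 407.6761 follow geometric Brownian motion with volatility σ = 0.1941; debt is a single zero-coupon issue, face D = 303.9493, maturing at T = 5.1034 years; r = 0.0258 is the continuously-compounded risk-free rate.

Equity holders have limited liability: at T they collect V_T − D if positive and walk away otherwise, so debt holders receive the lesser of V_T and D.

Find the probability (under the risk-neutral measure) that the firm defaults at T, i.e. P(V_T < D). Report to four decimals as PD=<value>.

PD=0.2264

d₁ = [ln(V₀/D) + (r + σ²/2)T] / (σ√T)
   = [ln(407.6761/303.9493) + (0.0258 + 0.5·0.1941²)·5.1034] / (0.1941·√5.1034)
   = [0.293612 + 0.227803] / 0.438486 = 1.189126
d₂ = d₁ − σ√T = 1.189126 − 0.438486 = 0.750640
risk-neutral PD = N(−d₂) = N(-0.750640) = 0.226435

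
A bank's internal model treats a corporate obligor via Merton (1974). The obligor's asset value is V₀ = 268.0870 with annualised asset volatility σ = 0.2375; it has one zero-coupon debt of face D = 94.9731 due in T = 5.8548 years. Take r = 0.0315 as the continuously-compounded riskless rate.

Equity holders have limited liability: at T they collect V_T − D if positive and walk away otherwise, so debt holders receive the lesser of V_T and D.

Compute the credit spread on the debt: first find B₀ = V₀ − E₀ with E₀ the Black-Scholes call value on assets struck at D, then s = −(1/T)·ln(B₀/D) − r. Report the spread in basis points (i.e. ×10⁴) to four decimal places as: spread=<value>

d₁ = [ln(V₀/D) + (r + σ²/2)T] / (σ√T)
   = [ln(268.0870/94.9731) + (0.0315 + 0.5·0.2375²)·5.8548] / (0.2375·√5.8548)
   = [1.037718 + 0.349550] / 0.574671 = 2.414019
d₂ = d₁ − σ√T = 2.414019 − 0.574671 = 1.839347
N(d₁) = 0.992111,  N(d₂) = 0.967068,  e^(−rT) = 0.831581
E₀ = V₀·N(d₁) − D·e^(−rT)·N(d₂)
   = 268.0870·0.992111 − 94.9731·0.831581·0.967068 = 189.595157
B₀ = V₀ − E₀ = 268.0870 − 189.595157 = 78.491843
spread = −(1/T)·ln(B₀/D) − r = −(1/5.8548)·ln(78.491843/94.9731) − 0.0315 = 0.00105431
in basis points: 0.00105431 × 10⁴ = 10.5431 bp

spread=10.5431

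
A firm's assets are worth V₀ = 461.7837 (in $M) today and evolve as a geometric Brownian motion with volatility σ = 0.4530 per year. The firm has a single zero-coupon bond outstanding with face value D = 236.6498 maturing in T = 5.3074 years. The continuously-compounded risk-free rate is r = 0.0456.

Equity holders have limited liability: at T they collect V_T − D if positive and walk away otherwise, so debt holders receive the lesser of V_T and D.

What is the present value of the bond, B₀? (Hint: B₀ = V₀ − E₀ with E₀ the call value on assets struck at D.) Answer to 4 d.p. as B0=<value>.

d₁ = [ln(V₀/D) + (r + σ²/2)T] / (σ√T)
   = [ln(461.7837/236.6498) + (0.0456 + 0.5·0.4530²)·5.3074] / (0.4530·√5.3074)
   = [0.668515 + 0.786581] / 1.043612 = 1.394288
d₂ = d₁ − σ√T = 1.394288 − 1.043612 = 0.350676
N(d₁) = 0.918385,  N(d₂) = 0.637084,  e^(−rT) = 0.785042
E₀ = V₀·N(d₁) − D·e^(−rT)·N(d₂)
   = 461.7837·0.918385 − 236.6498·0.785042·0.637084 = 305.737468
B₀ = V₀ − E₀ = 461.7837 − 305.737468 = 156.046232

B0=156.0462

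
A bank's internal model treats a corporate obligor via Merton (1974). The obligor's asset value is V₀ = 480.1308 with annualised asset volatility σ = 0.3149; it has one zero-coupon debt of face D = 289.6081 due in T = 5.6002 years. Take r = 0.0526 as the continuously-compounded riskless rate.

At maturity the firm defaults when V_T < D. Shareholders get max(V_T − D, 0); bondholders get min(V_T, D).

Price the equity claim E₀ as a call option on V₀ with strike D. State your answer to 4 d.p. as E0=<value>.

d₁ = [ln(V₀/D) + (r + σ²/2)T] / (σ√T)
   = [ln(480.1308/289.6081) + (0.0526 + 0.5·0.3149²)·5.6002] / (0.3149·√5.6002)
   = [0.505530 + 0.572234] / 0.745203 = 1.446270
d₂ = d₁ − σ√T = 1.446270 − 0.745203 = 0.701067
N(d₁) = 0.925949,  N(d₂) = 0.758369,  e^(−rT) = 0.744851
E₀ = V₀·N(d₁) − D·e^(−rT)·N(d₂)
   = 480.1308·0.925949 − 289.6081·0.744851·0.758369 = 280.985081

E0=280.9851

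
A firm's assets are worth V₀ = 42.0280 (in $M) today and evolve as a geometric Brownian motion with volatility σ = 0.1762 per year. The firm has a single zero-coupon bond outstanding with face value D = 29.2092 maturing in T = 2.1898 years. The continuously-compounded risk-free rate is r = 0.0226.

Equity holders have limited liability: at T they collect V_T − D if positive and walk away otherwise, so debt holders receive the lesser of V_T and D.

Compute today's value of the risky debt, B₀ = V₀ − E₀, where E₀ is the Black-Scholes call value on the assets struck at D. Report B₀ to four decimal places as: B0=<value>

d₁ = [ln(V₀/D) + (r + σ²/2)T] / (σ√T)
   = [ln(42.0280/29.2092) + (0.0226 + 0.5·0.1762²)·2.1898] / (0.1762·√2.1898)
   = [0.363852 + 0.083482] / 0.260740 = 1.715633
d₂ = d₁ − σ√T = 1.715633 − 0.260740 = 1.454892
N(d₁) = 0.956885,  N(d₂) = 0.927150,  e^(−rT) = 0.951715
E₀ = V₀·N(d₁) − D·e^(−rT)·N(d₂)
   = 42.0280·0.956885 − 29.2092·0.951715·0.927150 = 14.442271
B₀ = V₀ − E₀ = 42.0280 − 14.442271 = 27.585729

B0=27.5857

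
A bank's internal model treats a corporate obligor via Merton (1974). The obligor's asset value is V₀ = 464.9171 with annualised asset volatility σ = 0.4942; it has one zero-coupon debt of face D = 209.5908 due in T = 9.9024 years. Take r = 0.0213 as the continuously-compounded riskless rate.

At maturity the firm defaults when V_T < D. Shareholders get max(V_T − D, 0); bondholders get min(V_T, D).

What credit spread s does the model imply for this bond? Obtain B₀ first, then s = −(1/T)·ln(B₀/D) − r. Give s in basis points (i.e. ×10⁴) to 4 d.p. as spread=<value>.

d₁ = [ln(V₀/D) + (r + σ²/2)T] / (σ√T)
   = [ln(464.9171/209.5908) + (0.0213 + 0.5·0.4942²)·9.9024] / (0.4942·√9.9024)
   = [0.796702 + 1.420171] / 1.555152 = 1.425502
d₂ = d₁ − σ√T = 1.425502 − 1.555152 = -0.129651
N(d₁) = 0.922994,  N(d₂) = 0.448421,  e^(−rT) = 0.809838
E₀ = V₀·N(d₁) − D·e^(−rT)·N(d₂)
   = 464.9171·0.922994 − 209.5908·0.809838·0.448421 = 353.003027
B₀ = V₀ − E₀ = 464.9171 − 353.003027 = 111.914073
spread = −(1/T)·ln(B₀/D) − r = −(1/9.9024)·ln(111.914073/209.5908) − 0.0213 = 0.04206097
in basis points: 0.04206097 × 10⁴ = 420.6097 bp

spread=420.6097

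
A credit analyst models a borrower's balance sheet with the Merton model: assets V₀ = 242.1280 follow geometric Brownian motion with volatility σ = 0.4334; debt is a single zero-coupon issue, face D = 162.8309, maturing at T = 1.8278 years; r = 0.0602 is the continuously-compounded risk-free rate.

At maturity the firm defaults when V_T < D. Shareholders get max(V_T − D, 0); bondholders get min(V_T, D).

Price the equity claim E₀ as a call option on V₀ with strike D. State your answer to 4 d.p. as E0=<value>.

E0=107.7502

d₁ = [ln(V₀/D) + (r + σ²/2)T] / (σ√T)
   = [ln(242.1280/162.8309) + (0.0602 + 0.5·0.4334²)·1.8278] / (0.4334·√1.8278)
   = [0.396754 + 0.281696] / 0.585940 = 1.157884
d₂ = d₁ − σ√T = 1.157884 − 0.585940 = 0.571944
N(d₁) = 0.876544,  N(d₂) = 0.716320,  e^(−rT) = 0.895804
E₀ = V₀·N(d₁) − D·e^(−rT)·N(d₂)
   = 242.1280·0.876544 − 162.8309·0.895804·0.716320 = 107.750203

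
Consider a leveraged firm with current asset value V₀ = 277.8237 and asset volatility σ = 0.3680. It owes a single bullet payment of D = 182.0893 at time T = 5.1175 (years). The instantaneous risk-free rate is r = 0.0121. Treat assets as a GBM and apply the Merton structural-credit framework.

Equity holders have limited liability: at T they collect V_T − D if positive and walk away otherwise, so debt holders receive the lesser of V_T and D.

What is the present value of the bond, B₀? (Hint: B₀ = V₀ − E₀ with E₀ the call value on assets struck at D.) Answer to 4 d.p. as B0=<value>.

B0=141.0409

d₁ = [ln(V₀/D) + (r + σ²/2)T] / (σ√T)
   = [ln(277.8237/182.0893) + (0.0121 + 0.5·0.3680²)·5.1175] / (0.3680·√5.1175)
   = [0.422490 + 0.408438] / 0.832486 = 0.998128
d₂ = d₁ − σ√T = 0.998128 − 0.832486 = 0.165643
N(d₁) = 0.840891,  N(d₂) = 0.565781,  e^(−rT) = 0.939956
E₀ = V₀·N(d₁) − D·e^(−rT)·N(d₂)
   = 277.8237·0.840891 − 182.0893·0.939956·0.565781 = 136.782763
B₀ = V₀ − E₀ = 277.8237 − 136.782763 = 141.040937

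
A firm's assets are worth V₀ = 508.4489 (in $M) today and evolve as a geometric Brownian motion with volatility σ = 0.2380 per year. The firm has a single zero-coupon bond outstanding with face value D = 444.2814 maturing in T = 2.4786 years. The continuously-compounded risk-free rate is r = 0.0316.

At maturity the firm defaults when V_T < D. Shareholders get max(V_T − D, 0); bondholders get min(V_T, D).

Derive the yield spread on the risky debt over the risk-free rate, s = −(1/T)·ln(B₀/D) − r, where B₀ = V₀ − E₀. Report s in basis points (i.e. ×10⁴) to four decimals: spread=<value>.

spread=306.8286

d₁ = [ln(V₀/D) + (r + σ²/2)T] / (σ√T)
   = [ln(508.4489/444.2814) + (0.0316 + 0.5·0.2380²)·2.4786] / (0.2380·√2.4786)
   = [0.134907 + 0.148523] / 0.374697 = 0.756423
d₂ = d₁ − σ√T = 0.756423 − 0.374697 = 0.381726
N(d₁) = 0.775302,  N(d₂) = 0.648668,  e^(−rT) = 0.924665
E₀ = V₀·N(d₁) − D·e^(−rT)·N(d₂)
   = 508.4489·0.775302 − 444.2814·0.924665·0.648668 = 127.721415
B₀ = V₀ − E₀ = 508.4489 − 127.721415 = 380.727485
spread = −(1/T)·ln(B₀/D) − r = −(1/2.4786)·ln(380.727485/444.2814) − 0.0316 = 0.03068286
in basis points: 0.03068286 × 10⁴ = 306.8286 bp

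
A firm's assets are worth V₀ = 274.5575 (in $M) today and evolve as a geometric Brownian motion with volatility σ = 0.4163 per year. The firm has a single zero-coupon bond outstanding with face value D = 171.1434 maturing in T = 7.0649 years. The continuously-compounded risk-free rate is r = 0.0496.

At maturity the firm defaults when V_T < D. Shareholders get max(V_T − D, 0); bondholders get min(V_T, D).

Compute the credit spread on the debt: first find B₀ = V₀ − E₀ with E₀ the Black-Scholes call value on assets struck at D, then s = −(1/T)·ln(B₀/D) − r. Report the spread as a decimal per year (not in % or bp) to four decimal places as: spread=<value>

d₁ = [ln(V₀/D) + (r + σ²/2)T] / (σ√T)
   = [ln(274.5575/171.1434) + (0.0496 + 0.5·0.4163²)·7.0649] / (0.4163·√7.0649)
   = [0.472659 + 0.962613] / 1.106520 = 1.297104
d₂ = d₁ − σ√T = 1.297104 − 1.106520 = 0.190583
N(d₁) = 0.902702,  N(d₂) = 0.575574,  e^(−rT) = 0.704393
E₀ = V₀·N(d₁) − D·e^(−rT)·N(d₂)
   = 274.5575·0.902702 − 171.1434·0.704393·0.575574 = 178.456970
B₀ = V₀ − E₀ = 274.5575 − 178.456970 = 96.100530
spread = −(1/T)·ln(B₀/D) − r = −(1/7.0649)·ln(96.100530/171.1434) − 0.0496 = 0.03208650

spread=0.0321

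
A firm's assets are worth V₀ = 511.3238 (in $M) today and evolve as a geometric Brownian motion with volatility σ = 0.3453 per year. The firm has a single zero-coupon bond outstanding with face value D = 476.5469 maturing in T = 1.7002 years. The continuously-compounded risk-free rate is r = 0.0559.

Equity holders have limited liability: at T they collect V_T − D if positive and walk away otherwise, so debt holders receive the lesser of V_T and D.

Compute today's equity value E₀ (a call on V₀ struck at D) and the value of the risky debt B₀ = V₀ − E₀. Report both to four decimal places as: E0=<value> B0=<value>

d₁ = [ln(V₀/D) + (r + σ²/2)T] / (σ√T)
   = [ln(511.3238/476.5469) + (0.0559 + 0.5·0.3453²)·1.7002] / (0.3453·√1.7002)
   = [0.070437 + 0.196400] / 0.450243 = 0.592652
d₂ = d₁ − σ√T = 0.592652 − 0.450243 = 0.142410
N(d₁) = 0.723293,  N(d₂) = 0.556622,  e^(−rT) = 0.909335
E₀ = V₀·N(d₁) − D·e^(−rT)·N(d₂)
   = 511.3238·0.723293 − 476.5469·0.909335·0.556622 = 128.629907
B₀ = V₀ − E₀ = 511.3238 − 128.629907 = 382.693893

E0=128.6299 B0=382.6939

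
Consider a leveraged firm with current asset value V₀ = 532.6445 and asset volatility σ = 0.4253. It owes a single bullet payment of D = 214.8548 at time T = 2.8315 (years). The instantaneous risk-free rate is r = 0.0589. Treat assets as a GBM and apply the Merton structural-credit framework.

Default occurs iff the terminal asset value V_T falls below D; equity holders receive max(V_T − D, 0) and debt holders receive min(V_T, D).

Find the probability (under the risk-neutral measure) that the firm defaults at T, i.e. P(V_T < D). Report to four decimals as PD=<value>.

d₁ = [ln(V₀/D) + (r + σ²/2)T] / (σ√T)
   = [ln(532.6445/214.8548) + (0.0589 + 0.5·0.4253²)·2.8315] / (0.4253·√2.8315)
   = [0.907892 + 0.422856] / 0.715655 = 1.859483
d₂ = d₁ − σ√T = 1.859483 − 0.715655 = 1.143828
risk-neutral PD = N(−d₂) = N(-1.143828) = 0.126347

PD=0.1263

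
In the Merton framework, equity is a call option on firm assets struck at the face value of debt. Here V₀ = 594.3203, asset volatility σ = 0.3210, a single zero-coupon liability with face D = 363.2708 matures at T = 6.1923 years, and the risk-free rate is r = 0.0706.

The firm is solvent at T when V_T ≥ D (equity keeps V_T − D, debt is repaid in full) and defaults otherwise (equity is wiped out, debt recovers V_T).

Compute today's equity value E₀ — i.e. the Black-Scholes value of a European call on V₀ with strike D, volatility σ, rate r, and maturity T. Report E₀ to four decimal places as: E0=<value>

d₁ = [ln(V₀/D) + (r + σ²/2)T] / (σ√T)
   = [ln(594.3203/363.2708) + (0.0706 + 0.5·0.3210²)·6.1923] / (0.3210·√6.1923)
   = [0.492270 + 0.756207] / 0.798787 = 1.562965
d₂ = d₁ − σ√T = 1.562965 − 0.798787 = 0.764178
N(d₁) = 0.940970,  N(d₂) = 0.777620,  e^(−rT) = 0.645858
E₀ = V₀·N(d₁) − D·e^(−rT)·N(d₂)
   = 594.3203·0.940970 − 363.2708·0.645858·0.777620 = 376.791353

E0=376.7914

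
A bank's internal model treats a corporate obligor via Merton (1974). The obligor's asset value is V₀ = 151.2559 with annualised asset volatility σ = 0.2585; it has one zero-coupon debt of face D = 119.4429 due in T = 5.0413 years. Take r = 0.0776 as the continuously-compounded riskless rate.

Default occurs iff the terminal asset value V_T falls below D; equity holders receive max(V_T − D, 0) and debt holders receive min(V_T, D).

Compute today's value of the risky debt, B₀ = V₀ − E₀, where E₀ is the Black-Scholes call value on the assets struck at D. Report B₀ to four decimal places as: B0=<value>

d₁ = [ln(V₀/D) + (r + σ²/2)T] / (σ√T)
   = [ln(151.2559/119.4429) + (0.0776 + 0.5·0.2585²)·5.0413] / (0.2585·√5.0413)
   = [0.236135 + 0.559640] / 0.580406 = 1.371066
d₂ = d₁ − σ√T = 1.371066 − 0.580406 = 0.790661
N(d₁) = 0.914823,  N(d₂) = 0.785429,  e^(−rT) = 0.676242
E₀ = V₀·N(d₁) − D·e^(−rT)·N(d₂)
   = 151.2559·0.914823 − 119.4429·0.676242·0.785429 = 74.931489
B₀ = V₀ − E₀ = 151.2559 − 74.931489 = 76.324411

B0=76.3244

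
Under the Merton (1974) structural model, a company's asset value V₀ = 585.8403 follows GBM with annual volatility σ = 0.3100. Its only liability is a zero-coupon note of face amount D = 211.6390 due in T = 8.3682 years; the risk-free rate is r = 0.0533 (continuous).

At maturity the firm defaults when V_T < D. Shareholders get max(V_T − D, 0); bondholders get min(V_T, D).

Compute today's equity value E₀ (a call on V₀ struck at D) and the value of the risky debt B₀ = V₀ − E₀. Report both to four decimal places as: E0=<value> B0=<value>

d₁ = [ln(V₀/D) + (r + σ²/2)T] / (σ√T)
   = [ln(585.8403/211.6390) + (0.0533 + 0.5·0.3100²)·8.3682] / (0.3100·√8.3682)
   = [1.018165 + 0.848117] / 0.896763 = 2.081132
d₂ = d₁ − σ√T = 2.081132 − 0.896763 = 1.184369
N(d₁) = 0.981289,  N(d₂) = 0.881866,  e^(−rT) = 0.640168
E₀ = V₀·N(d₁) − D·e^(−rT)·N(d₂)
   = 585.8403·0.981289 − 211.6390·0.640168·0.881866 = 455.399492
B₀ = V₀ − E₀ = 585.8403 − 455.399492 = 130.440808

E0=455.3995 B0=130.4408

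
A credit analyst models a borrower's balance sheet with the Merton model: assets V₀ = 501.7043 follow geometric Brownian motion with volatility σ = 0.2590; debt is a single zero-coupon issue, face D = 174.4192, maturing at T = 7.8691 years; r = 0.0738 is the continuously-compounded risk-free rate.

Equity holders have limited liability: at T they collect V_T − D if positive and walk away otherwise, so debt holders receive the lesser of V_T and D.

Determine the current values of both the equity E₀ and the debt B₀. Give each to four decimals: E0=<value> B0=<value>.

E0=404.7582 B0=96.9461

d₁ = [ln(V₀/D) + (r + σ²/2)T] / (σ√T)
   = [ln(501.7043/174.4192) + (0.0738 + 0.5·0.2590²)·7.8691] / (0.2590·√7.8691)
   = [1.056549 + 0.844673] / 0.726545 = 2.616801
d₂ = d₁ − σ√T = 2.616801 − 0.726545 = 1.890256
N(d₁) = 0.995562,  N(d₂) = 0.970638,  e^(−rT) = 0.559484
E₀ = V₀·N(d₁) − D·e^(−rT)·N(d₂)
   = 501.7043·0.995562 − 174.4192·0.559484·0.970638 = 404.758228
B₀ = V₀ − E₀ = 501.7043 − 404.758228 = 96.946072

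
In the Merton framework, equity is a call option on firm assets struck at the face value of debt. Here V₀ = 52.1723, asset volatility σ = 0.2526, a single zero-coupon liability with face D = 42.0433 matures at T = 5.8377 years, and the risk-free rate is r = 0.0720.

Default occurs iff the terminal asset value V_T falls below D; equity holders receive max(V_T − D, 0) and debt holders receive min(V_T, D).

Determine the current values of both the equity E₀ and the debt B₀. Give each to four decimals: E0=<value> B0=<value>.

E0=26.2835 B0=25.8888

d₁ = [ln(V₀/D) + (r + σ²/2)T] / (σ√T)
   = [ln(52.1723/42.0433) + (0.0720 + 0.5·0.2526²)·5.8377] / (0.2526·√5.8377)
   = [0.215852 + 0.606557] / 0.610315 = 1.347514
d₂ = d₁ − σ√T = 1.347514 − 0.610315 = 0.737199
N(d₁) = 0.911093,  N(d₂) = 0.769499,  e^(−rT) = 0.656840
E₀ = V₀·N(d₁) − D·e^(−rT)·N(d₂)
   = 52.1723·0.911093 − 42.0433·0.656840·0.769499 = 26.283512
B₀ = V₀ − E₀ = 52.1723 − 26.283512 = 25.888788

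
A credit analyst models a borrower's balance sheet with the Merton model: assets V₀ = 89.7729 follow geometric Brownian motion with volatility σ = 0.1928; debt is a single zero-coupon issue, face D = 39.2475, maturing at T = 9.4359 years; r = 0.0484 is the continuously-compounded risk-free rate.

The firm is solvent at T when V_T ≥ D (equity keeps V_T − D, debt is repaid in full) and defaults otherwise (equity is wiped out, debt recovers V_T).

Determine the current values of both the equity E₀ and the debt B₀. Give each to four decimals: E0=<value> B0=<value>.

E0=65.0591 B0=24.7138

d₁ = [ln(V₀/D) + (r + σ²/2)T] / (σ√T)
   = [ln(89.7729/39.2475) + (0.0484 + 0.5·0.1928²)·9.4359] / (0.1928·√9.4359)
   = [0.827395 + 0.632072] / 0.592241 = 2.464313
d₂ = d₁ − σ√T = 2.464313 − 0.592241 = 1.872072
N(d₁) = 0.993136,  N(d₂) = 0.969402,  e^(−rT) = 0.633372
E₀ = V₀·N(d₁) − D·e^(−rT)·N(d₂)
   = 89.7729·0.993136 − 39.2475·0.633372·0.969402 = 65.059075
B₀ = V₀ − E₀ = 89.7729 − 65.059075 = 24.713825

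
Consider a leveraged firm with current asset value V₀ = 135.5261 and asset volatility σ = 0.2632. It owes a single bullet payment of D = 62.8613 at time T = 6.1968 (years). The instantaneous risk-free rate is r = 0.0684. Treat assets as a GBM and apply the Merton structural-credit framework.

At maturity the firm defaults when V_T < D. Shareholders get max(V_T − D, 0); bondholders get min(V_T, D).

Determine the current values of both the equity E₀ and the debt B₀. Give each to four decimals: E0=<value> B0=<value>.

d₁ = [ln(V₀/D) + (r + σ²/2)T] / (σ√T)
   = [ln(135.5261/62.8613) + (0.0684 + 0.5·0.2632²)·6.1968] / (0.2632·√6.1968)
   = [0.768234 + 0.638500] / 0.655194 = 2.147051
d₂ = d₁ − σ√T = 2.147051 − 0.655194 = 1.491857
N(d₁) = 0.984105,  N(d₂) = 0.932132,  e^(−rT) = 0.654515
E₀ = V₀·N(d₁) − D·e^(−rT)·N(d₂)
   = 135.5261·0.984105 − 62.8613·0.654515·0.932132 = 95.020664
B₀ = V₀ − E₀ = 135.5261 − 95.020664 = 40.505436

E0=95.0207 B0=40.5054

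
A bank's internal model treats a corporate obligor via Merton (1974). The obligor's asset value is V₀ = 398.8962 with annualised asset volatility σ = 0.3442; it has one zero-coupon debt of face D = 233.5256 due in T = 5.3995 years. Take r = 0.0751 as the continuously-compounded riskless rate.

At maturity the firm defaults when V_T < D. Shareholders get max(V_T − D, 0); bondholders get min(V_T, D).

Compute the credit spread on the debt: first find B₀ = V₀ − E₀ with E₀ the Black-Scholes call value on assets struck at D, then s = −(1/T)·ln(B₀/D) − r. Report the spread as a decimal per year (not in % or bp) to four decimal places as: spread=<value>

spread=0.0137

d₁ = [ln(V₀/D) + (r + σ²/2)T] / (σ√T)
   = [ln(398.8962/233.5256) + (0.0751 + 0.5·0.3442²)·5.3995] / (0.3442·√5.3995)
   = [0.535410 + 0.725352] / 0.799811 = 1.576323
d₂ = d₁ − σ√T = 1.576323 − 0.799811 = 0.776511
N(d₁) = 0.942524,  N(d₂) = 0.781276,  e^(−rT) = 0.666642
E₀ = V₀·N(d₁) − D·e^(−rT)·N(d₂)
   = 398.8962·0.942524 − 233.5256·0.666642·0.781276 = 254.341867
B₀ = V₀ − E₀ = 398.8962 − 254.341867 = 144.554333
spread = −(1/T)·ln(B₀/D) − r = −(1/5.3995)·ln(144.554333/233.5256) − 0.0751 = 0.01372975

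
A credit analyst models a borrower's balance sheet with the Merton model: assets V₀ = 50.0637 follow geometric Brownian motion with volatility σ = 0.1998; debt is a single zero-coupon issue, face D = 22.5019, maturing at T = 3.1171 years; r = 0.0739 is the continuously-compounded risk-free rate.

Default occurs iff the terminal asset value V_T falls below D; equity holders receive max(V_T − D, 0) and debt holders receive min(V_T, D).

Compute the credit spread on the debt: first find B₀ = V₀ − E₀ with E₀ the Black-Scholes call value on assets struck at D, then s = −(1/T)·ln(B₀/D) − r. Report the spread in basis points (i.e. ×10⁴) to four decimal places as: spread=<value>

d₁ = [ln(V₀/D) + (r + σ²/2)T] / (σ√T)
   = [ln(50.0637/22.5019) + (0.0739 + 0.5·0.1998²)·3.1171] / (0.1998·√3.1171)
   = [0.799696 + 0.292571] / 0.352753 = 3.096408
d₂ = d₁ − σ√T = 3.096408 − 0.352753 = 2.743655
N(d₁) = 0.999021,  N(d₂) = 0.996962,  e^(−rT) = 0.794253
E₀ = V₀·N(d₁) − D·e^(−rT)·N(d₂)
   = 50.0637·0.999021 − 22.5019·0.794253·0.996962 = 32.196769
B₀ = V₀ − E₀ = 50.0637 − 32.196769 = 17.866931
spread = −(1/T)·ln(B₀/D) − r = −(1/3.1171)·ln(17.866931/22.5019) − 0.0739 = 0.00009448
in basis points: 0.00009448 × 10⁴ = 0.9448 bp

spread=0.9448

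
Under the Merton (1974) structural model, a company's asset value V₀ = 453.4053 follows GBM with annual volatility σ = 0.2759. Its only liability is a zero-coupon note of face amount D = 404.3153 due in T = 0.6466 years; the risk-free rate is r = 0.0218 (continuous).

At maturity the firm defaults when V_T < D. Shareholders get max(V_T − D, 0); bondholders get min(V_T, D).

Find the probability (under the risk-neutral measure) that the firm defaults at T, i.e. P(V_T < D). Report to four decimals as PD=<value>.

PD=0.3195

d₁ = [ln(V₀/D) + (r + σ²/2)T] / (σ√T)
   = [ln(453.4053/404.3153) + (0.0218 + 0.5·0.2759²)·0.6466] / (0.2759·√0.6466)
   = [0.114591 + 0.038706] / 0.221855 = 0.690978
d₂ = d₁ − σ√T = 0.690978 − 0.221855 = 0.469123
risk-neutral PD = N(−d₂) = N(-0.469123) = 0.319491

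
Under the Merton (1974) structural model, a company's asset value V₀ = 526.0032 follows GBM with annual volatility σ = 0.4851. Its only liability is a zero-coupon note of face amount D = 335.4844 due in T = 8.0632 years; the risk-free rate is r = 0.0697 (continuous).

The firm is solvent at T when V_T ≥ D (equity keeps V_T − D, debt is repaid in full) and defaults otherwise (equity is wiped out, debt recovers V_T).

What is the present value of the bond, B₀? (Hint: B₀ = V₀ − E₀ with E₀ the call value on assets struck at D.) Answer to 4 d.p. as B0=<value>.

B0=139.7917

d₁ = [ln(V₀/D) + (r + σ²/2)T] / (σ√T)
   = [ln(526.0032/335.4844) + (0.0697 + 0.5·0.4851²)·8.0632] / (0.4851·√8.0632)
   = [0.449732 + 1.510729] / 1.377479 = 1.423224
d₂ = d₁ − σ√T = 1.423224 − 1.377479 = 0.045745
N(d₁) = 0.922664,  N(d₂) = 0.518243,  e^(−rT) = 0.570065
E₀ = V₀·N(d₁) − D·e^(−rT)·N(d₂)
   = 526.0032·0.922664 − 335.4844·0.570065·0.518243 = 386.211494
B₀ = V₀ − E₀ = 526.0032 − 386.211494 = 139.791706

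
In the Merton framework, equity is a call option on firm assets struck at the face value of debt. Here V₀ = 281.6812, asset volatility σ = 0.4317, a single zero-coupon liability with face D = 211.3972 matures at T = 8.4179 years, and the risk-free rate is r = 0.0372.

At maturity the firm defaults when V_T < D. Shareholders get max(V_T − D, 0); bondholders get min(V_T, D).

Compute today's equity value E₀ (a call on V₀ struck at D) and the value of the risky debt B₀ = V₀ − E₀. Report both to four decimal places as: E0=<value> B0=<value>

d₁ = [ln(V₀/D) + (r + σ²/2)T] / (σ√T)
   = [ln(281.6812/211.3972) + (0.0372 + 0.5·0.4317²)·8.4179] / (0.4317·√8.4179)
   = [0.287037 + 1.097546] / 1.252518 = 1.105440
d₂ = d₁ − σ√T = 1.105440 − 1.252518 = -0.147078
N(d₁) = 0.865516,  N(d₂) = 0.441535,  e^(−rT) = 0.731143
E₀ = V₀·N(d₁) − D·e^(−rT)·N(d₂)
   = 281.6812·0.865516 − 211.3972·0.731143·0.441535 = 175.555033
B₀ = V₀ − E₀ = 281.6812 − 175.555033 = 106.126167

E0=175.5550 B0=106.1262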